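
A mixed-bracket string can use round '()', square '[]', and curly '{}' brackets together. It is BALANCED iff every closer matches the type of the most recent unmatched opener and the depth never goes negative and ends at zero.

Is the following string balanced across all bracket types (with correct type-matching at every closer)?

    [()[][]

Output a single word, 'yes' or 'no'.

Answer: no

Derivation:
pos 0: push '['; stack = [
pos 1: push '('; stack = [(
pos 2: ')' matches '('; pop; stack = [
pos 3: push '['; stack = [[
pos 4: ']' matches '['; pop; stack = [
pos 5: push '['; stack = [[
pos 6: ']' matches '['; pop; stack = [
end: stack still non-empty ([) → INVALID
Verdict: unclosed openers at end: [ → no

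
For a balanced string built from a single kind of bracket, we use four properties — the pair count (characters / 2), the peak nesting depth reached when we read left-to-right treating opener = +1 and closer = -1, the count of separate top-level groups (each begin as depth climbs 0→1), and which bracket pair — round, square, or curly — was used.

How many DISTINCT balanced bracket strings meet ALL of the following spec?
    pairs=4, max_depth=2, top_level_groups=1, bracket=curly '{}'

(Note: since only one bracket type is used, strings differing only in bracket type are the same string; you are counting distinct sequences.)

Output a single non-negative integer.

Answer: 1

Derivation:
Spec: pairs=4 depth=2 groups=1
Count(depth <= 2) = 1
Count(depth <= 1) = 0
Count(depth == 2) = 1 - 0 = 1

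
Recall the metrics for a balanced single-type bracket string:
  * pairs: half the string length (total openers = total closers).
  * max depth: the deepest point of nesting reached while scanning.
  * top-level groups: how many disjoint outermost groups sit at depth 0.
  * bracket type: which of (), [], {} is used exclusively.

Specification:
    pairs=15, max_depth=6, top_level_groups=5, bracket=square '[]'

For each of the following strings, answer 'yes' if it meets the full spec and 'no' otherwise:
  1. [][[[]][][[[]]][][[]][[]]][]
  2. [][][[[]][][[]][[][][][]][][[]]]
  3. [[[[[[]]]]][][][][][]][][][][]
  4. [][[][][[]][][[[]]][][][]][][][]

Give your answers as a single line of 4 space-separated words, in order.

Answer: no no yes no

Derivation:
String 1 '[][[[]][][[[]]][][[]][[]]][]': depth seq [1 0 1 2 3 2 1 2 1 2 3 4 3 2 1 2 1 2 3 2 1 2 3 2 1 0 1 0]
  -> pairs=14 depth=4 groups=3 -> no
String 2 '[][][[[]][][[]][[][][][]][][[]]]': depth seq [1 0 1 0 1 2 3 2 1 2 1 2 3 2 1 2 3 2 3 2 3 2 3 2 1 2 1 2 3 2 1 0]
  -> pairs=16 depth=3 groups=3 -> no
String 3 '[[[[[[]]]]][][][][][]][][][][]': depth seq [1 2 3 4 5 6 5 4 3 2 1 2 1 2 1 2 1 2 1 2 1 0 1 0 1 0 1 0 1 0]
  -> pairs=15 depth=6 groups=5 -> yes
String 4 '[][[][][[]][][[[]]][][][]][][][]': depth seq [1 0 1 2 1 2 1 2 3 2 1 2 1 2 3 4 3 2 1 2 1 2 1 2 1 0 1 0 1 0 1 0]
  -> pairs=16 depth=4 groups=5 -> no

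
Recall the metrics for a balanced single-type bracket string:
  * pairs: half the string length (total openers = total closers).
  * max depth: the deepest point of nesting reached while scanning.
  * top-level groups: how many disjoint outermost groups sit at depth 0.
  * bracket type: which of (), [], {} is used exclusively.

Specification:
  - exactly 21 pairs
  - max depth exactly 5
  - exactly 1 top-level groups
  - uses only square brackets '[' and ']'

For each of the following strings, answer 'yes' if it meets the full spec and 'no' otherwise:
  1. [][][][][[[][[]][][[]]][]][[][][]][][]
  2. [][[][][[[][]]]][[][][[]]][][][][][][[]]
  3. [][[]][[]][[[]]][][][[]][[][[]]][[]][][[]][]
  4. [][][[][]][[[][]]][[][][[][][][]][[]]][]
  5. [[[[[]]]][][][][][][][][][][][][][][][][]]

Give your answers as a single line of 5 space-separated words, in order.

Answer: no no no no yes

Derivation:
String 1 '[][][][][[[][[]][][[]]][]][[][][]][][]': depth seq [1 0 1 0 1 0 1 0 1 2 3 2 3 4 3 2 3 2 3 4 3 2 1 2 1 0 1 2 1 2 1 2 1 0 1 0 1 0]
  -> pairs=19 depth=4 groups=8 -> no
String 2 '[][[][][[[][]]]][[][][[]]][][][][][][[]]': depth seq [1 0 1 2 1 2 1 2 3 4 3 4 3 2 1 0 1 2 1 2 1 2 3 2 1 0 1 0 1 0 1 0 1 0 1 0 1 2 1 0]
  -> pairs=20 depth=4 groups=9 -> no
String 3 '[][[]][[]][[[]]][][][[]][[][[]]][[]][][[]][]': depth seq [1 0 1 2 1 0 1 2 1 0 1 2 3 2 1 0 1 0 1 0 1 2 1 0 1 2 1 2 3 2 1 0 1 2 1 0 1 0 1 2 1 0 1 0]
  -> pairs=22 depth=3 groups=12 -> no
String 4 '[][][[][]][[[][]]][[][][[][][][]][[]]][]': depth seq [1 0 1 0 1 2 1 2 1 0 1 2 3 2 3 2 1 0 1 2 1 2 1 2 3 2 3 2 3 2 3 2 1 2 3 2 1 0 1 0]
  -> pairs=20 depth=3 groups=6 -> no
String 5 '[[[[[]]]][][][][][][][][][][][][][][][][]]': depth seq [1 2 3 4 5 4 3 2 1 2 1 2 1 2 1 2 1 2 1 2 1 2 1 2 1 2 1 2 1 2 1 2 1 2 1 2 1 2 1 2 1 0]
  -> pairs=21 depth=5 groups=1 -> yes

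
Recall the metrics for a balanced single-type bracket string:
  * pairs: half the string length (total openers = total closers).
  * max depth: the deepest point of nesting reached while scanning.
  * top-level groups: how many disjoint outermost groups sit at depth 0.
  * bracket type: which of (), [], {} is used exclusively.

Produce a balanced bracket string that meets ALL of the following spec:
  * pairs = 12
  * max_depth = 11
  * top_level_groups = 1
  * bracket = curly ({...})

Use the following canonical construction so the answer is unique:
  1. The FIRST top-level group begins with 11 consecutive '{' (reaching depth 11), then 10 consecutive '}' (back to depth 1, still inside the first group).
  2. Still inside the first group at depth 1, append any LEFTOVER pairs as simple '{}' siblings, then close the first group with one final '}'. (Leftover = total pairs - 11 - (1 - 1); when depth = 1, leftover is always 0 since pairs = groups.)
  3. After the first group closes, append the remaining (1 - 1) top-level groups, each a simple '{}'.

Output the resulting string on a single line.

Spec: pairs=12 depth=11 groups=1
Leftover pairs = 12 - 11 - (1-1) = 1
First group: deep chain of depth 11 + 1 sibling pairs
Remaining 0 groups: simple '{}' each

Answer: {{{{{{{{{{{}}}}}}}}}}{}}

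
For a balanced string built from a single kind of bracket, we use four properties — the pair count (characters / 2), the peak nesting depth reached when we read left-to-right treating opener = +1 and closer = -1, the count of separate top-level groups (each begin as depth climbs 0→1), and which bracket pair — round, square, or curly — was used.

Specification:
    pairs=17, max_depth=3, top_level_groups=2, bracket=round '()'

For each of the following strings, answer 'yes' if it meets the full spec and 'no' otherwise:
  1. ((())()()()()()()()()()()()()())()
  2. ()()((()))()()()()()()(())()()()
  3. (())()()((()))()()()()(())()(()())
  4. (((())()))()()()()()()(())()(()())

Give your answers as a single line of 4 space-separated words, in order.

Answer: yes no no no

Derivation:
String 1 '((())()()()()()()()()()()()()())()': depth seq [1 2 3 2 1 2 1 2 1 2 1 2 1 2 1 2 1 2 1 2 1 2 1 2 1 2 1 2 1 2 1 0 1 0]
  -> pairs=17 depth=3 groups=2 -> yes
String 2 '()()((()))()()()()()()(())()()()': depth seq [1 0 1 0 1 2 3 2 1 0 1 0 1 0 1 0 1 0 1 0 1 0 1 2 1 0 1 0 1 0 1 0]
  -> pairs=16 depth=3 groups=13 -> no
String 3 '(())()()((()))()()()()(())()(()())': depth seq [1 2 1 0 1 0 1 0 1 2 3 2 1 0 1 0 1 0 1 0 1 0 1 2 1 0 1 0 1 2 1 2 1 0]
  -> pairs=17 depth=3 groups=11 -> no
String 4 '(((())()))()()()()()()(())()(()())': depth seq [1 2 3 4 3 2 3 2 1 0 1 0 1 0 1 0 1 0 1 0 1 0 1 2 1 0 1 0 1 2 1 2 1 0]
  -> pairs=17 depth=4 groups=10 -> no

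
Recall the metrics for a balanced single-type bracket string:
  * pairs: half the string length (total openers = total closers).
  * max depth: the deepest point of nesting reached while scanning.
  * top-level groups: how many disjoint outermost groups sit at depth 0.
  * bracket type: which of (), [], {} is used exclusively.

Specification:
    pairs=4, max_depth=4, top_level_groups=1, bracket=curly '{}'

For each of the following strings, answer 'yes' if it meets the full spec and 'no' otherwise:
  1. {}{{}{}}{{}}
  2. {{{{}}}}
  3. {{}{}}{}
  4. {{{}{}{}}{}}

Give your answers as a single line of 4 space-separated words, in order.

Answer: no yes no no

Derivation:
String 1 '{}{{}{}}{{}}': depth seq [1 0 1 2 1 2 1 0 1 2 1 0]
  -> pairs=6 depth=2 groups=3 -> no
String 2 '{{{{}}}}': depth seq [1 2 3 4 3 2 1 0]
  -> pairs=4 depth=4 groups=1 -> yes
String 3 '{{}{}}{}': depth seq [1 2 1 2 1 0 1 0]
  -> pairs=4 depth=2 groups=2 -> no
String 4 '{{{}{}{}}{}}': depth seq [1 2 3 2 3 2 3 2 1 2 1 0]
  -> pairs=6 depth=3 groups=1 -> no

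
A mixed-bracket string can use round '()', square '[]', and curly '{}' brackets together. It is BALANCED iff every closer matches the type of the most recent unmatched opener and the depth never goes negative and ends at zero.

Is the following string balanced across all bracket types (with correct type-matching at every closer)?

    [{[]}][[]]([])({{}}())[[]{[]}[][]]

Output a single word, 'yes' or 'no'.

pos 0: push '['; stack = [
pos 1: push '{'; stack = [{
pos 2: push '['; stack = [{[
pos 3: ']' matches '['; pop; stack = [{
pos 4: '}' matches '{'; pop; stack = [
pos 5: ']' matches '['; pop; stack = (empty)
pos 6: push '['; stack = [
pos 7: push '['; stack = [[
pos 8: ']' matches '['; pop; stack = [
pos 9: ']' matches '['; pop; stack = (empty)
pos 10: push '('; stack = (
pos 11: push '['; stack = ([
pos 12: ']' matches '['; pop; stack = (
pos 13: ')' matches '('; pop; stack = (empty)
pos 14: push '('; stack = (
pos 15: push '{'; stack = ({
pos 16: push '{'; stack = ({{
pos 17: '}' matches '{'; pop; stack = ({
pos 18: '}' matches '{'; pop; stack = (
pos 19: push '('; stack = ((
pos 20: ')' matches '('; pop; stack = (
pos 21: ')' matches '('; pop; stack = (empty)
pos 22: push '['; stack = [
pos 23: push '['; stack = [[
pos 24: ']' matches '['; pop; stack = [
pos 25: push '{'; stack = [{
pos 26: push '['; stack = [{[
pos 27: ']' matches '['; pop; stack = [{
pos 28: '}' matches '{'; pop; stack = [
pos 29: push '['; stack = [[
pos 30: ']' matches '['; pop; stack = [
pos 31: push '['; stack = [[
pos 32: ']' matches '['; pop; stack = [
pos 33: ']' matches '['; pop; stack = (empty)
end: stack empty → VALID
Verdict: properly nested → yes

Answer: yes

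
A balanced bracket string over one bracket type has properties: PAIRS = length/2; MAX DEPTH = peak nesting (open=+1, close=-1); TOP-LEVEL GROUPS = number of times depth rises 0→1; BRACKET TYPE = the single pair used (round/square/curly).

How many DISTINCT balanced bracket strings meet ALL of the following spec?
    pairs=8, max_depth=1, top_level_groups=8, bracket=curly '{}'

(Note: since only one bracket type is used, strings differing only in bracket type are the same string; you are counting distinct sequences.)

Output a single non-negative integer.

Spec: pairs=8 depth=1 groups=8
Count(depth <= 1) = 1
Count(depth <= 0) = 0
Count(depth == 1) = 1 - 0 = 1

Answer: 1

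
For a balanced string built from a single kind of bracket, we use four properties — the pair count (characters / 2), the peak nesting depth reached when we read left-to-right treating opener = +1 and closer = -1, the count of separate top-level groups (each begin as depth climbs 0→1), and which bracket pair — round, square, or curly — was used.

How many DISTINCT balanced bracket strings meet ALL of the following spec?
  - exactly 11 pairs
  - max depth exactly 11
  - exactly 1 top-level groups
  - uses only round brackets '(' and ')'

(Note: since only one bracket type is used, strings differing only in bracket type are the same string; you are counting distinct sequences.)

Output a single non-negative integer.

Answer: 1

Derivation:
Spec: pairs=11 depth=11 groups=1
Count(depth <= 11) = 16796
Count(depth <= 10) = 16795
Count(depth == 11) = 16796 - 16795 = 1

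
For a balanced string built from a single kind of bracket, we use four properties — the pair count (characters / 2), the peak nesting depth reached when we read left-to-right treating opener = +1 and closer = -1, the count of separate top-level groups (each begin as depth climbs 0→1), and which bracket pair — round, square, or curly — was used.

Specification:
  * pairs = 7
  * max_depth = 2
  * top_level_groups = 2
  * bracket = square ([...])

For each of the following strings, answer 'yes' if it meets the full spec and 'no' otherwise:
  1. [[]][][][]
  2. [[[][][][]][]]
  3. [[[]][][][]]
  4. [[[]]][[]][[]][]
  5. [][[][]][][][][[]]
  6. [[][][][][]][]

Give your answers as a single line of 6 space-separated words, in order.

Answer: no no no no no yes

Derivation:
String 1 '[[]][][][]': depth seq [1 2 1 0 1 0 1 0 1 0]
  -> pairs=5 depth=2 groups=4 -> no
String 2 '[[[][][][]][]]': depth seq [1 2 3 2 3 2 3 2 3 2 1 2 1 0]
  -> pairs=7 depth=3 groups=1 -> no
String 3 '[[[]][][][]]': depth seq [1 2 3 2 1 2 1 2 1 2 1 0]
  -> pairs=6 depth=3 groups=1 -> no
String 4 '[[[]]][[]][[]][]': depth seq [1 2 3 2 1 0 1 2 1 0 1 2 1 0 1 0]
  -> pairs=8 depth=3 groups=4 -> no
String 5 '[][[][]][][][][[]]': depth seq [1 0 1 2 1 2 1 0 1 0 1 0 1 0 1 2 1 0]
  -> pairs=9 depth=2 groups=6 -> no
String 6 '[[][][][][]][]': depth seq [1 2 1 2 1 2 1 2 1 2 1 0 1 0]
  -> pairs=7 depth=2 groups=2 -> yes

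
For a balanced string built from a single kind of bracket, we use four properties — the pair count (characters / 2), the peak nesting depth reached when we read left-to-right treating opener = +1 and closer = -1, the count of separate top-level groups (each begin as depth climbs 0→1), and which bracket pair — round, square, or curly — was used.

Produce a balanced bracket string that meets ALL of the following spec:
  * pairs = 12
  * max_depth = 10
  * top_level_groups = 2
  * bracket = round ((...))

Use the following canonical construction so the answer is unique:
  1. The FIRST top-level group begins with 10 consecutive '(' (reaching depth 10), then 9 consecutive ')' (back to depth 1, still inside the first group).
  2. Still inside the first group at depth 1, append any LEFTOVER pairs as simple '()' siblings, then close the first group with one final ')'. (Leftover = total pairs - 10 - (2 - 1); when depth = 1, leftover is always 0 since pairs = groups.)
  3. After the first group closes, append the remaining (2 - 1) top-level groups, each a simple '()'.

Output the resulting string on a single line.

Answer: (((((((((()))))))))())()

Derivation:
Spec: pairs=12 depth=10 groups=2
Leftover pairs = 12 - 10 - (2-1) = 1
First group: deep chain of depth 10 + 1 sibling pairs
Remaining 1 groups: simple '()' each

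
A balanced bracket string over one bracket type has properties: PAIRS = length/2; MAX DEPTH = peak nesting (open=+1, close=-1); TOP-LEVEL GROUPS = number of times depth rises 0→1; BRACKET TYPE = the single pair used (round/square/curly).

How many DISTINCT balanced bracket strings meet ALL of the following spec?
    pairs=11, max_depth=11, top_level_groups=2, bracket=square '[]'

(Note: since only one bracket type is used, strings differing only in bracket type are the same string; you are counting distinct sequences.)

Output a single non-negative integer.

Answer: 0

Derivation:
Spec: pairs=11 depth=11 groups=2
Count(depth <= 11) = 16796
Count(depth <= 10) = 16796
Count(depth == 11) = 16796 - 16796 = 0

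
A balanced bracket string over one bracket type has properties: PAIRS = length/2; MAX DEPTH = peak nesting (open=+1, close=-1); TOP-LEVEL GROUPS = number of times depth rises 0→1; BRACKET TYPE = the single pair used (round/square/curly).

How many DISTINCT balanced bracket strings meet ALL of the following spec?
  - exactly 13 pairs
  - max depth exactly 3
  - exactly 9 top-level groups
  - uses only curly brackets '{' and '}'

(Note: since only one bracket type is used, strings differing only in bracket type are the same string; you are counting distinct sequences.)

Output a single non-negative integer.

Answer: 639

Derivation:
Spec: pairs=13 depth=3 groups=9
Count(depth <= 3) = 1134
Count(depth <= 2) = 495
Count(depth == 3) = 1134 - 495 = 639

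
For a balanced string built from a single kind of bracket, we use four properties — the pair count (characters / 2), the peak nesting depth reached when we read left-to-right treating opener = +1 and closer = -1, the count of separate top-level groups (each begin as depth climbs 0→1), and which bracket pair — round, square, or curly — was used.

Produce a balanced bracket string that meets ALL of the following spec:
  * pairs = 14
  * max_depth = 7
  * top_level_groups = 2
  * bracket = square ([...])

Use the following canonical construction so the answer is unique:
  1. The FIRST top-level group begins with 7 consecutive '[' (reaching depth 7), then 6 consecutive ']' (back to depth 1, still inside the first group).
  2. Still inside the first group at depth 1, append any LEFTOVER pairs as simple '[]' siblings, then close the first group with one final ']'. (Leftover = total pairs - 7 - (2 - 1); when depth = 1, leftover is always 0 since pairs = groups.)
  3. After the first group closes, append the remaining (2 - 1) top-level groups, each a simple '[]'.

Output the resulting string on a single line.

Spec: pairs=14 depth=7 groups=2
Leftover pairs = 14 - 7 - (2-1) = 6
First group: deep chain of depth 7 + 6 sibling pairs
Remaining 1 groups: simple '[]' each

Answer: [[[[[[[]]]]]][][][][][][]][]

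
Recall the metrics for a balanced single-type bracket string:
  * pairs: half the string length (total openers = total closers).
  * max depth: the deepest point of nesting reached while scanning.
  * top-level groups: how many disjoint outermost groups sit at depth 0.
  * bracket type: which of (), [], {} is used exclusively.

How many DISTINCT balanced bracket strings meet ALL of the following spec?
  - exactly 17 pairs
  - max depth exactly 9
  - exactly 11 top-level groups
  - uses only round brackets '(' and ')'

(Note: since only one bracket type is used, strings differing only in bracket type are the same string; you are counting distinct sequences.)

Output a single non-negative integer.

Answer: 0

Derivation:
Spec: pairs=17 depth=9 groups=11
Count(depth <= 9) = 48279
Count(depth <= 8) = 48279
Count(depth == 9) = 48279 - 48279 = 0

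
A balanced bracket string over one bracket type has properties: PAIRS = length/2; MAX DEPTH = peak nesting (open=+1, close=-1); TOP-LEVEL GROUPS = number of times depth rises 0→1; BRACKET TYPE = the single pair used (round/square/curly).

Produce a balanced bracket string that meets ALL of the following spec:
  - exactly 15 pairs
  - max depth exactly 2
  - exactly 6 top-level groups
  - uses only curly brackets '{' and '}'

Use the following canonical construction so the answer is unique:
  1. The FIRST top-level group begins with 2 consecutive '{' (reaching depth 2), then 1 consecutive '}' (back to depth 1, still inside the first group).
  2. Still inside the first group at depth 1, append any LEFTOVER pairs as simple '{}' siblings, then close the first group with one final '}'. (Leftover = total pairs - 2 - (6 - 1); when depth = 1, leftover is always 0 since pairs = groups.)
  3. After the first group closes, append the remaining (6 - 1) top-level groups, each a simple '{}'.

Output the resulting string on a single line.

Spec: pairs=15 depth=2 groups=6
Leftover pairs = 15 - 2 - (6-1) = 8
First group: deep chain of depth 2 + 8 sibling pairs
Remaining 5 groups: simple '{}' each

Answer: {{}{}{}{}{}{}{}{}{}}{}{}{}{}{}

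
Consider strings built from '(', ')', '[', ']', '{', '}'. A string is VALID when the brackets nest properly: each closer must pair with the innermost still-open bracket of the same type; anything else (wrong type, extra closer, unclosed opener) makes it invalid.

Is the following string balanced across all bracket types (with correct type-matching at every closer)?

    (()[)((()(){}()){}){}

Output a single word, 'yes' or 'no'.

pos 0: push '('; stack = (
pos 1: push '('; stack = ((
pos 2: ')' matches '('; pop; stack = (
pos 3: push '['; stack = ([
pos 4: saw closer ')' but top of stack is '[' (expected ']') → INVALID
Verdict: type mismatch at position 4: ')' closes '[' → no

Answer: no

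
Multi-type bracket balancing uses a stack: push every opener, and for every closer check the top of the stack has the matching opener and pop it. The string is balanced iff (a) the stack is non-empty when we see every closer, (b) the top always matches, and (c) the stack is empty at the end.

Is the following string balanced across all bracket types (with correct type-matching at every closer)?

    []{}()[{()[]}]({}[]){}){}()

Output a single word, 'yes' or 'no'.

Answer: no

Derivation:
pos 0: push '['; stack = [
pos 1: ']' matches '['; pop; stack = (empty)
pos 2: push '{'; stack = {
pos 3: '}' matches '{'; pop; stack = (empty)
pos 4: push '('; stack = (
pos 5: ')' matches '('; pop; stack = (empty)
pos 6: push '['; stack = [
pos 7: push '{'; stack = [{
pos 8: push '('; stack = [{(
pos 9: ')' matches '('; pop; stack = [{
pos 10: push '['; stack = [{[
pos 11: ']' matches '['; pop; stack = [{
pos 12: '}' matches '{'; pop; stack = [
pos 13: ']' matches '['; pop; stack = (empty)
pos 14: push '('; stack = (
pos 15: push '{'; stack = ({
pos 16: '}' matches '{'; pop; stack = (
pos 17: push '['; stack = ([
pos 18: ']' matches '['; pop; stack = (
pos 19: ')' matches '('; pop; stack = (empty)
pos 20: push '{'; stack = {
pos 21: '}' matches '{'; pop; stack = (empty)
pos 22: saw closer ')' but stack is empty → INVALID
Verdict: unmatched closer ')' at position 22 → no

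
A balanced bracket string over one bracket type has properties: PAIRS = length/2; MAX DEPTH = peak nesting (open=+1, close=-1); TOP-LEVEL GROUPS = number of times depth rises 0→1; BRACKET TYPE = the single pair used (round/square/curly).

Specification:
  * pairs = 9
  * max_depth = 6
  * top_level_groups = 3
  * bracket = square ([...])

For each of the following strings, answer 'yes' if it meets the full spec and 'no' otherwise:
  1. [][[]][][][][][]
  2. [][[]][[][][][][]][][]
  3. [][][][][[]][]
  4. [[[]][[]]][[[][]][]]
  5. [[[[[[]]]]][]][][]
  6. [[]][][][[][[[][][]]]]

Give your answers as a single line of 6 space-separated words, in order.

String 1 '[][[]][][][][][]': depth seq [1 0 1 2 1 0 1 0 1 0 1 0 1 0 1 0]
  -> pairs=8 depth=2 groups=7 -> no
String 2 '[][[]][[][][][][]][][]': depth seq [1 0 1 2 1 0 1 2 1 2 1 2 1 2 1 2 1 0 1 0 1 0]
  -> pairs=11 depth=2 groups=5 -> no
String 3 '[][][][][[]][]': depth seq [1 0 1 0 1 0 1 0 1 2 1 0 1 0]
  -> pairs=7 depth=2 groups=6 -> no
String 4 '[[[]][[]]][[[][]][]]': depth seq [1 2 3 2 1 2 3 2 1 0 1 2 3 2 3 2 1 2 1 0]
  -> pairs=10 depth=3 groups=2 -> no
String 5 '[[[[[[]]]]][]][][]': depth seq [1 2 3 4 5 6 5 4 3 2 1 2 1 0 1 0 1 0]
  -> pairs=9 depth=6 groups=3 -> yes
String 6 '[[]][][][[][[[][][]]]]': depth seq [1 2 1 0 1 0 1 0 1 2 1 2 3 4 3 4 3 4 3 2 1 0]
  -> pairs=11 depth=4 groups=4 -> no

Answer: no no no no yes no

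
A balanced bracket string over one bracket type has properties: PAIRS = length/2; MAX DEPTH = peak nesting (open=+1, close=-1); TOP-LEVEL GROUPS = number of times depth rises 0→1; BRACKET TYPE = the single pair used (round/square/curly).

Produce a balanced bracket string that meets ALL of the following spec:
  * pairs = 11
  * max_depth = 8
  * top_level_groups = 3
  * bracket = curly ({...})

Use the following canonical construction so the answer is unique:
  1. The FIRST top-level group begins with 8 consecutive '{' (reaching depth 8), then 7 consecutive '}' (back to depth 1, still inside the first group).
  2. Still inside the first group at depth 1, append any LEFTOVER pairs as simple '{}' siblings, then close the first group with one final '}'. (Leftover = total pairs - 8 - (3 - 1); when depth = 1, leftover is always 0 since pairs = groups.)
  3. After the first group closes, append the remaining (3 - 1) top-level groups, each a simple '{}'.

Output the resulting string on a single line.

Spec: pairs=11 depth=8 groups=3
Leftover pairs = 11 - 8 - (3-1) = 1
First group: deep chain of depth 8 + 1 sibling pairs
Remaining 2 groups: simple '{}' each

Answer: {{{{{{{{}}}}}}}{}}{}{}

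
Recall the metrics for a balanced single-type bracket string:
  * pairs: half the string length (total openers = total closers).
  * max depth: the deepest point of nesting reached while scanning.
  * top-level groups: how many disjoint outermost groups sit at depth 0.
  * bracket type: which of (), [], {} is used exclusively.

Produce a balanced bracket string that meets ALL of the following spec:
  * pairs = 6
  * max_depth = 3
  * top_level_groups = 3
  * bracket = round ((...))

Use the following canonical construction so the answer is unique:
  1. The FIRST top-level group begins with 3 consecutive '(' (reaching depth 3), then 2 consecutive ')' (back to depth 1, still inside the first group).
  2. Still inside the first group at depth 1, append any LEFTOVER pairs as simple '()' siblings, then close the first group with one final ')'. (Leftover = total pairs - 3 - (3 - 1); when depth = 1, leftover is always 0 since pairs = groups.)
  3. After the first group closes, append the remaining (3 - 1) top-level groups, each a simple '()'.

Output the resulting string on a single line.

Answer: ((())())()()

Derivation:
Spec: pairs=6 depth=3 groups=3
Leftover pairs = 6 - 3 - (3-1) = 1
First group: deep chain of depth 3 + 1 sibling pairs
Remaining 2 groups: simple '()' each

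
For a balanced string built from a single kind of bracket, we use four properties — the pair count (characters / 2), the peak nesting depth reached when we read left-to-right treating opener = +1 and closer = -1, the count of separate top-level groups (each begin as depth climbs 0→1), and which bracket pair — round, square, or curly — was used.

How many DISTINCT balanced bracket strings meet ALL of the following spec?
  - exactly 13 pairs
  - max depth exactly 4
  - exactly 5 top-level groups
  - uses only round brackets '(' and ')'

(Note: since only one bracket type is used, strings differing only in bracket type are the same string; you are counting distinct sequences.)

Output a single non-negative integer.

Spec: pairs=13 depth=4 groups=5
Count(depth <= 4) = 34685
Count(depth <= 3) = 14920
Count(depth == 4) = 34685 - 14920 = 19765

Answer: 19765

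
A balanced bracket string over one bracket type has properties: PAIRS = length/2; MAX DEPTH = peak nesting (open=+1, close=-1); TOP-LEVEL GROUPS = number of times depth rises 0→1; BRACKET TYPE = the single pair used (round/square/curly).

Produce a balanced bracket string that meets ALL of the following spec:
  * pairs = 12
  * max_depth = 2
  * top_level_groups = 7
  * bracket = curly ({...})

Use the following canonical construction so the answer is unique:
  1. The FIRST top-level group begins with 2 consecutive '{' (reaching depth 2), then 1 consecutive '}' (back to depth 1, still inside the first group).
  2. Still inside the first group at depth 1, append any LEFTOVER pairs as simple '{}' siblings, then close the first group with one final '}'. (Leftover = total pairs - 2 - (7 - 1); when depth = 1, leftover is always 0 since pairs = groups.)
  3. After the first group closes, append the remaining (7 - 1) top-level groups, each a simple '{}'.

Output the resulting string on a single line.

Answer: {{}{}{}{}{}}{}{}{}{}{}{}

Derivation:
Spec: pairs=12 depth=2 groups=7
Leftover pairs = 12 - 2 - (7-1) = 4
First group: deep chain of depth 2 + 4 sibling pairs
Remaining 6 groups: simple '{}' each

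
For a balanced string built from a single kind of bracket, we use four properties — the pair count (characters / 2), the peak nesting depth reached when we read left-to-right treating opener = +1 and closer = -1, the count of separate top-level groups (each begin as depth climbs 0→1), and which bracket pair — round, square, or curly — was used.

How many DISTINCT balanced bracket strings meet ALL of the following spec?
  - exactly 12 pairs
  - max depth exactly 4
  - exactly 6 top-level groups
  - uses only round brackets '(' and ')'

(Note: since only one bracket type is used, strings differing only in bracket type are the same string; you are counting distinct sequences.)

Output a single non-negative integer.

Answer: 1917

Derivation:
Spec: pairs=12 depth=4 groups=6
Count(depth <= 4) = 5570
Count(depth <= 3) = 3653
Count(depth == 4) = 5570 - 3653 = 1917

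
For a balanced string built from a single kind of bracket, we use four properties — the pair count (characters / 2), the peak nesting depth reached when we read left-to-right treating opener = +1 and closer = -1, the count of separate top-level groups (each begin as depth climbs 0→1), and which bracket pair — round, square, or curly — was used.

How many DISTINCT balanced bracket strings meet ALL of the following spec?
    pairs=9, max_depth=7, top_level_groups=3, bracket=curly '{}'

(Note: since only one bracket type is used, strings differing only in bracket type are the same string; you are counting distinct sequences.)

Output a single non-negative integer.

Spec: pairs=9 depth=7 groups=3
Count(depth <= 7) = 1001
Count(depth <= 6) = 998
Count(depth == 7) = 1001 - 998 = 3

Answer: 3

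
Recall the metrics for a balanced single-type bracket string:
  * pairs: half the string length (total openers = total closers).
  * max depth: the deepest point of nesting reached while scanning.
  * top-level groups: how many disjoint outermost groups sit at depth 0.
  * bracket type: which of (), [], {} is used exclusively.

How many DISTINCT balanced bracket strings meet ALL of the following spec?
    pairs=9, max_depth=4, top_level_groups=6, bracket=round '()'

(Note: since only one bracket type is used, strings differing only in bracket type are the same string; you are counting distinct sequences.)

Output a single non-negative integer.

Answer: 6

Derivation:
Spec: pairs=9 depth=4 groups=6
Count(depth <= 4) = 110
Count(depth <= 3) = 104
Count(depth == 4) = 110 - 104 = 6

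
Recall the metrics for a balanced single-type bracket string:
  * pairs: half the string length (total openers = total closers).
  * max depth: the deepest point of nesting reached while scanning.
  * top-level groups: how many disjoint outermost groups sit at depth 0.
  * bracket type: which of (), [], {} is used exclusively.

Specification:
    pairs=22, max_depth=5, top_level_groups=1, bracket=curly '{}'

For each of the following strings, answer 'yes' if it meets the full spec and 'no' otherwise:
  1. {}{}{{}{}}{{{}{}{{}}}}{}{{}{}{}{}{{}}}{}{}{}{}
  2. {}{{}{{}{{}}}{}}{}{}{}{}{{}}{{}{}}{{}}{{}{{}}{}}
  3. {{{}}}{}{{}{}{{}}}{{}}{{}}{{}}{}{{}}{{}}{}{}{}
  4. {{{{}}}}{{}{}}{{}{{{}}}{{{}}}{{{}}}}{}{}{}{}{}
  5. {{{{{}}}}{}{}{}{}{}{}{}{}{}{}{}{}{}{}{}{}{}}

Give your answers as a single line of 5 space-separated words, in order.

Answer: no no no no yes

Derivation:
String 1 '{}{}{{}{}}{{{}{}{{}}}}{}{{}{}{}{}{{}}}{}{}{}{}': depth seq [1 0 1 0 1 2 1 2 1 0 1 2 3 2 3 2 3 4 3 2 1 0 1 0 1 2 1 2 1 2 1 2 1 2 3 2 1 0 1 0 1 0 1 0 1 0]
  -> pairs=23 depth=4 groups=10 -> no
String 2 '{}{{}{{}{{}}}{}}{}{}{}{}{{}}{{}{}}{{}}{{}{{}}{}}': depth seq [1 0 1 2 1 2 3 2 3 4 3 2 1 2 1 0 1 0 1 0 1 0 1 0 1 2 1 0 1 2 1 2 1 0 1 2 1 0 1 2 1 2 3 2 1 2 1 0]
  -> pairs=24 depth=4 groups=10 -> no
String 3 '{{{}}}{}{{}{}{{}}}{{}}{{}}{{}}{}{{}}{{}}{}{}{}': depth seq [1 2 3 2 1 0 1 0 1 2 1 2 1 2 3 2 1 0 1 2 1 0 1 2 1 0 1 2 1 0 1 0 1 2 1 0 1 2 1 0 1 0 1 0 1 0]
  -> pairs=23 depth=3 groups=12 -> no
String 4 '{{{{}}}}{{}{}}{{}{{{}}}{{{}}}{{{}}}}{}{}{}{}{}': depth seq [1 2 3 4 3 2 1 0 1 2 1 2 1 0 1 2 1 2 3 4 3 2 1 2 3 4 3 2 1 2 3 4 3 2 1 0 1 0 1 0 1 0 1 0 1 0]
  -> pairs=23 depth=4 groups=8 -> no
String 5 '{{{{{}}}}{}{}{}{}{}{}{}{}{}{}{}{}{}{}{}{}{}}': depth seq [1 2 3 4 5 4 3 2 1 2 1 2 1 2 1 2 1 2 1 2 1 2 1 2 1 2 1 2 1 2 1 2 1 2 1 2 1 2 1 2 1 2 1 0]
  -> pairs=22 depth=5 groups=1 -> yes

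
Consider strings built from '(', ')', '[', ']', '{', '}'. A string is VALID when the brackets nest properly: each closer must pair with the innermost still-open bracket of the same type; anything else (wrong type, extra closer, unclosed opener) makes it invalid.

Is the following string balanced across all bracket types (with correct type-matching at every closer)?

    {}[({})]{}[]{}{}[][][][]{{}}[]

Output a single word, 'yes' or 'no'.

pos 0: push '{'; stack = {
pos 1: '}' matches '{'; pop; stack = (empty)
pos 2: push '['; stack = [
pos 3: push '('; stack = [(
pos 4: push '{'; stack = [({
pos 5: '}' matches '{'; pop; stack = [(
pos 6: ')' matches '('; pop; stack = [
pos 7: ']' matches '['; pop; stack = (empty)
pos 8: push '{'; stack = {
pos 9: '}' matches '{'; pop; stack = (empty)
pos 10: push '['; stack = [
pos 11: ']' matches '['; pop; stack = (empty)
pos 12: push '{'; stack = {
pos 13: '}' matches '{'; pop; stack = (empty)
pos 14: push '{'; stack = {
pos 15: '}' matches '{'; pop; stack = (empty)
pos 16: push '['; stack = [
pos 17: ']' matches '['; pop; stack = (empty)
pos 18: push '['; stack = [
pos 19: ']' matches '['; pop; stack = (empty)
pos 20: push '['; stack = [
pos 21: ']' matches '['; pop; stack = (empty)
pos 22: push '['; stack = [
pos 23: ']' matches '['; pop; stack = (empty)
pos 24: push '{'; stack = {
pos 25: push '{'; stack = {{
pos 26: '}' matches '{'; pop; stack = {
pos 27: '}' matches '{'; pop; stack = (empty)
pos 28: push '['; stack = [
pos 29: ']' matches '['; pop; stack = (empty)
end: stack empty → VALID
Verdict: properly nested → yes

Answer: yes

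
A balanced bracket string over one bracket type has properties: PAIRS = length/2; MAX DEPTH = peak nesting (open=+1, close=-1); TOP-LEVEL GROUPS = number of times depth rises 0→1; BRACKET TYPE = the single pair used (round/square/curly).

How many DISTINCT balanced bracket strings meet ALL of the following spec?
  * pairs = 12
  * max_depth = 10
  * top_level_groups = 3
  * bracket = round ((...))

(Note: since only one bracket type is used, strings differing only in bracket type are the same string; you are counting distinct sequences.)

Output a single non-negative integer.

Answer: 3

Derivation:
Spec: pairs=12 depth=10 groups=3
Count(depth <= 10) = 41990
Count(depth <= 9) = 41987
Count(depth == 10) = 41990 - 41987 = 3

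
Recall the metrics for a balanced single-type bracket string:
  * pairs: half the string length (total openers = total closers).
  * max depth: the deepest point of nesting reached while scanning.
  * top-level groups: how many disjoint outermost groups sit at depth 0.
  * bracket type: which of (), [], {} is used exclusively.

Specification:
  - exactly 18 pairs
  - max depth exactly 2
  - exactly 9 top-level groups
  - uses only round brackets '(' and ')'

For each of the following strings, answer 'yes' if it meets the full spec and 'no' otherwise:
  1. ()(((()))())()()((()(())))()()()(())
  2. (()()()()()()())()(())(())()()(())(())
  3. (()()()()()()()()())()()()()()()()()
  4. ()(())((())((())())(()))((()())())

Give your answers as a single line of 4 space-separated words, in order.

Answer: no no yes no

Derivation:
String 1 '()(((()))())()()((()(())))()()()(())': depth seq [1 0 1 2 3 4 3 2 1 2 1 0 1 0 1 0 1 2 3 2 3 4 3 2 1 0 1 0 1 0 1 0 1 2 1 0]
  -> pairs=18 depth=4 groups=9 -> no
String 2 '(()()()()()()())()(())(())()()(())(())': depth seq [1 2 1 2 1 2 1 2 1 2 1 2 1 2 1 0 1 0 1 2 1 0 1 2 1 0 1 0 1 0 1 2 1 0 1 2 1 0]
  -> pairs=19 depth=2 groups=8 -> no
String 3 '(()()()()()()()()())()()()()()()()()': depth seq [1 2 1 2 1 2 1 2 1 2 1 2 1 2 1 2 1 2 1 0 1 0 1 0 1 0 1 0 1 0 1 0 1 0 1 0]
  -> pairs=18 depth=2 groups=9 -> yes
String 4 '()(())((())((())())(()))((()())())': depth seq [1 0 1 2 1 0 1 2 3 2 1 2 3 4 3 2 3 2 1 2 3 2 1 0 1 2 3 2 3 2 1 2 1 0]
  -> pairs=17 depth=4 groups=4 -> no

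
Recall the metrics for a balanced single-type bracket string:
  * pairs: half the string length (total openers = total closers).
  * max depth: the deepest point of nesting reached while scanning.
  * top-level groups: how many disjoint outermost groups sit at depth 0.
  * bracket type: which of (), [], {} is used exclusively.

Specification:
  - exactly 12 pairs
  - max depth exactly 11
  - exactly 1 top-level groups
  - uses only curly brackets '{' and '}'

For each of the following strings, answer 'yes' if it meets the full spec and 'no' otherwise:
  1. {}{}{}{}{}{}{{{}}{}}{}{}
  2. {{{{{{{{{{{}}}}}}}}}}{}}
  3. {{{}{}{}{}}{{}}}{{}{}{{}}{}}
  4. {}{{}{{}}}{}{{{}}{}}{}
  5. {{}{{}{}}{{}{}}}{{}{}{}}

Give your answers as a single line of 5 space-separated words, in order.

String 1 '{}{}{}{}{}{}{{{}}{}}{}{}': depth seq [1 0 1 0 1 0 1 0 1 0 1 0 1 2 3 2 1 2 1 0 1 0 1 0]
  -> pairs=12 depth=3 groups=9 -> no
String 2 '{{{{{{{{{{{}}}}}}}}}}{}}': depth seq [1 2 3 4 5 6 7 8 9 10 11 10 9 8 7 6 5 4 3 2 1 2 1 0]
  -> pairs=12 depth=11 groups=1 -> yes
String 3 '{{{}{}{}{}}{{}}}{{}{}{{}}{}}': depth seq [1 2 3 2 3 2 3 2 3 2 1 2 3 2 1 0 1 2 1 2 1 2 3 2 1 2 1 0]
  -> pairs=14 depth=3 groups=2 -> no
String 4 '{}{{}{{}}}{}{{{}}{}}{}': depth seq [1 0 1 2 1 2 3 2 1 0 1 0 1 2 3 2 1 2 1 0 1 0]
  -> pairs=11 depth=3 groups=5 -> no
String 5 '{{}{{}{}}{{}{}}}{{}{}{}}': depth seq [1 2 1 2 3 2 3 2 1 2 3 2 3 2 1 0 1 2 1 2 1 2 1 0]
  -> pairs=12 depth=3 groups=2 -> no

Answer: no yes no no no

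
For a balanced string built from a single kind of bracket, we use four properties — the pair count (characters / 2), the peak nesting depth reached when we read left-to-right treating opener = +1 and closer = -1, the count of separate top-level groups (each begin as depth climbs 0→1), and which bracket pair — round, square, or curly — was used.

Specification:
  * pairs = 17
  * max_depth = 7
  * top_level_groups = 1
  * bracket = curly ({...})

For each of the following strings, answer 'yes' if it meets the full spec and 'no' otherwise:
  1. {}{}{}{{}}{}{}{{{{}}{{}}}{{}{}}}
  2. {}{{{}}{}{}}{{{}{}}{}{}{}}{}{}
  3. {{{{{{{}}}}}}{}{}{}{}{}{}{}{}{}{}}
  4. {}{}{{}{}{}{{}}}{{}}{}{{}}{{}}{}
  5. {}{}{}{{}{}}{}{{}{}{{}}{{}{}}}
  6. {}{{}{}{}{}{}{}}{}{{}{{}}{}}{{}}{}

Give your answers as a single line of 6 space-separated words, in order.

String 1 '{}{}{}{{}}{}{}{{{{}}{{}}}{{}{}}}': depth seq [1 0 1 0 1 0 1 2 1 0 1 0 1 0 1 2 3 4 3 2 3 4 3 2 1 2 3 2 3 2 1 0]
  -> pairs=16 depth=4 groups=7 -> no
String 2 '{}{{{}}{}{}}{{{}{}}{}{}{}}{}{}': depth seq [1 0 1 2 3 2 1 2 1 2 1 0 1 2 3 2 3 2 1 2 1 2 1 2 1 0 1 0 1 0]
  -> pairs=15 depth=3 groups=5 -> no
String 3 '{{{{{{{}}}}}}{}{}{}{}{}{}{}{}{}{}}': depth seq [1 2 3 4 5 6 7 6 5 4 3 2 1 2 1 2 1 2 1 2 1 2 1 2 1 2 1 2 1 2 1 2 1 0]
  -> pairs=17 depth=7 groups=1 -> yes
String 4 '{}{}{{}{}{}{{}}}{{}}{}{{}}{{}}{}': depth seq [1 0 1 0 1 2 1 2 1 2 1 2 3 2 1 0 1 2 1 0 1 0 1 2 1 0 1 2 1 0 1 0]
  -> pairs=16 depth=3 groups=8 -> no
String 5 '{}{}{}{{}{}}{}{{}{}{{}}{{}{}}}': depth seq [1 0 1 0 1 0 1 2 1 2 1 0 1 0 1 2 1 2 1 2 3 2 1 2 3 2 3 2 1 0]
  -> pairs=15 depth=3 groups=6 -> no
String 6 '{}{{}{}{}{}{}{}}{}{{}{{}}{}}{{}}{}': depth seq [1 0 1 2 1 2 1 2 1 2 1 2 1 2 1 0 1 0 1 2 1 2 3 2 1 2 1 0 1 2 1 0 1 0]
  -> pairs=17 depth=3 groups=6 -> no

Answer: no no yes no no no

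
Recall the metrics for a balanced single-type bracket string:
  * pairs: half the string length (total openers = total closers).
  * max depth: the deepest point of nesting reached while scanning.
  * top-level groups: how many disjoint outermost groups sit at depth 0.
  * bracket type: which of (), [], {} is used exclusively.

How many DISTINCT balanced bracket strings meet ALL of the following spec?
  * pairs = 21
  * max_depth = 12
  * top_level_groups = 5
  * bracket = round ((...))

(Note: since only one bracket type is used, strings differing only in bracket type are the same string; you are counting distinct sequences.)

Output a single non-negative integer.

Answer: 1105335

Derivation:
Spec: pairs=21 depth=12 groups=5
Count(depth <= 12) = 1739743275
Count(depth <= 11) = 1738637940
Count(depth == 12) = 1739743275 - 1738637940 = 1105335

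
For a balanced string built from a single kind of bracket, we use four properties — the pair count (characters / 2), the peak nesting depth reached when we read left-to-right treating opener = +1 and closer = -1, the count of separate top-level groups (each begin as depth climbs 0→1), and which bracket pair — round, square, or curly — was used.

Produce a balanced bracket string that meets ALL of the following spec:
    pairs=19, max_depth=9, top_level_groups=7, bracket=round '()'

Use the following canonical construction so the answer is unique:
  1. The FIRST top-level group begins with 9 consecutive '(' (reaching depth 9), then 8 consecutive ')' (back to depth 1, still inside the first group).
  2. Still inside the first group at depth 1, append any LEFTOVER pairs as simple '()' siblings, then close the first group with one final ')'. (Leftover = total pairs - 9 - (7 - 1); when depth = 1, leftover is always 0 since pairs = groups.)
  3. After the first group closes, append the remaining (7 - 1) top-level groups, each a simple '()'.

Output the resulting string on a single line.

Spec: pairs=19 depth=9 groups=7
Leftover pairs = 19 - 9 - (7-1) = 4
First group: deep chain of depth 9 + 4 sibling pairs
Remaining 6 groups: simple '()' each

Answer: ((((((((())))))))()()()())()()()()()()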